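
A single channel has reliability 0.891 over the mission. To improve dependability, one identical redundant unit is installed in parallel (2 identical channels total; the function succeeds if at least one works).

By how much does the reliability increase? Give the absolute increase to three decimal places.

0.097

R_before = 0.891
R_after = 1 − (1 − 0.891)^2 = 0.988
ΔR = 0.988 − 0.891 = 0.097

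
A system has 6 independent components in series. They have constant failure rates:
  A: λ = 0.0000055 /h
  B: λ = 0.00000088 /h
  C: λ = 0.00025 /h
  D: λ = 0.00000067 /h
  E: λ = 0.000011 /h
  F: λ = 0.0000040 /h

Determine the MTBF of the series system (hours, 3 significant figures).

3680

Series of exponential components: λ_sys = Σ λ_i
λ_sys = 0.0000055 + 0.00000088 + 0.00025 + 0.00000067 + 0.000011 + 0.0000040 = 2.7205e-04 /h
MTBF = 1 / λ_sys = 3680 h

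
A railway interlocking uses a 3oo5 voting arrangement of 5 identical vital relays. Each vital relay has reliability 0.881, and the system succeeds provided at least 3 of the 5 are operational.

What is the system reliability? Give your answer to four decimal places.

R = Σ_{i=3}^{5} C(5,i) p^i (1−p)^{5−i} with p = 0.881
C(5,3)·0.881^3·0.119^2 = 0.096833
C(5,4)·0.881^4·0.119^1 = 0.358443
C(5,5)·0.881^5·0.119^0 = 0.530737
Sum = 0.9860

0.9860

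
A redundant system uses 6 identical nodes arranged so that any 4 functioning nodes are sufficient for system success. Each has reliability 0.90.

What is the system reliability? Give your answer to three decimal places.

0.984

R = Σ_{i=4}^{6} C(6,i) p^i (1−p)^{6−i} with p = 0.90
C(6,4)·0.90^4·0.10^2 = 0.09842
C(6,5)·0.90^5·0.10^1 = 0.35429
C(6,6)·0.90^6·0.10^0 = 0.53144
Sum = 0.984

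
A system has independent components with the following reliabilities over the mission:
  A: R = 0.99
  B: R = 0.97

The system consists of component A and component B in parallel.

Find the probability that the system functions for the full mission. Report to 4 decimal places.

Parallel (A and B): 1 − (1 − 0.990000)(1 − 0.970000) = 0.9997

0.9997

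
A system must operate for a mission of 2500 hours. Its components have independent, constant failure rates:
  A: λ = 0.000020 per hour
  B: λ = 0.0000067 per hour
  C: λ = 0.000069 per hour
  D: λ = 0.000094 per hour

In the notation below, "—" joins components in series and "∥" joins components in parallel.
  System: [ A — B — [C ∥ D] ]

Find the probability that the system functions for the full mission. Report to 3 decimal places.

0.904

R(A) = exp(−0.000020 × 2500) = 0.95123
R(B) = exp(−0.0000067 × 2500) = 0.98339
R(C) = exp(−0.000069 × 2500) = 0.84156
R(D) = exp(−0.000094 × 2500) = 0.79057
Parallel (C and D): 1 − (1 − 0.84156)(1 − 0.79057) = 0.96682
Series (A, B, and [0.96682]): 0.95123 × 0.98339 × 0.96682 = 0.904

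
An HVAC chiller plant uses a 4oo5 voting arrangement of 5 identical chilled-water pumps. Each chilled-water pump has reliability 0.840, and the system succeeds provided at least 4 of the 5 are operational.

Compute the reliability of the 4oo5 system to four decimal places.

0.8165

R = Σ_{i=4}^{5} C(5,i) p^i (1−p)^{5−i} with p = 0.840
C(5,4)·0.840^4·0.160^1 = 0.398297
C(5,5)·0.840^5·0.160^0 = 0.418212
Sum = 0.8165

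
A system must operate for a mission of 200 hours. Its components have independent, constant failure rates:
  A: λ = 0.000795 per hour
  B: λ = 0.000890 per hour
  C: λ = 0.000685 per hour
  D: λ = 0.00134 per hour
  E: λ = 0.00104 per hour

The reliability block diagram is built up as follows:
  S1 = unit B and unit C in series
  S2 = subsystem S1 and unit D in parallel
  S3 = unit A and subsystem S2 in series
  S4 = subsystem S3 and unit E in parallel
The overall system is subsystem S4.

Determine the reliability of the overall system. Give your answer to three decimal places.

0.962

R(A) = exp(−0.000795 × 200) = 0.85300
R(B) = exp(−0.000890 × 200) = 0.83694
R(C) = exp(−0.000685 × 200) = 0.87197
R(D) = exp(−0.00134 × 200) = 0.76491
R(E) = exp(−0.00104 × 200) = 0.81221
Series (B and C): 0.83694 × 0.87197 = 0.72979
Parallel ([0.72979] and D): 1 − (1 − 0.72979)(1 − 0.76491) = 0.93648
Series (A and [0.93648]): 0.85300 × 0.93648 = 0.79882
Parallel ([0.79882] and E): 1 − (1 − 0.79882)(1 − 0.81221) = 0.962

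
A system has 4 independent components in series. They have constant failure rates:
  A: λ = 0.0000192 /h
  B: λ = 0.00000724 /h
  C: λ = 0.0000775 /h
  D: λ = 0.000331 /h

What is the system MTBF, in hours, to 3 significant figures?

Series of exponential components: λ_sys = Σ λ_i
λ_sys = 0.0000192 + 0.00000724 + 0.0000775 + 0.000331 = 4.3494e-04 /h
MTBF = 1 / λ_sys = 2300 h

2300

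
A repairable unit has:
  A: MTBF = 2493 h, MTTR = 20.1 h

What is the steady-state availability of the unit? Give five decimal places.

0.99200

A(A) = MTBF/(MTBF+MTTR) = 2493/(2493+20.1) = 0.99200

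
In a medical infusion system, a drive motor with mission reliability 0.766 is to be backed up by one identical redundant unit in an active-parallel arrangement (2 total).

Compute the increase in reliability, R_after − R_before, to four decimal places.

0.1792

R_before = 0.766
R_after = 1 − (1 − 0.766)^2 = 0.9452
ΔR = 0.9452 − 0.766 = 0.1792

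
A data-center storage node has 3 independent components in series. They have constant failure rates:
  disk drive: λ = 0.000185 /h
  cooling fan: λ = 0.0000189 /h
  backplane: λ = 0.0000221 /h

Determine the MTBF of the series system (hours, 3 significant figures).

Series of exponential components: λ_sys = Σ λ_i
λ_sys = 0.000185 + 0.0000189 + 0.0000221 = 2.2600e-04 /h
MTBF = 1 / λ_sys = 4420 h

4420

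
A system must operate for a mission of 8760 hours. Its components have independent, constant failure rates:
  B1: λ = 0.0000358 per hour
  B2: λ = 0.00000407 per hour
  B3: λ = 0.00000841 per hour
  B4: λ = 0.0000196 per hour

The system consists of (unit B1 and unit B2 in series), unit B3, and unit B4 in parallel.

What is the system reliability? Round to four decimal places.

0.9967

R(B1) = exp(−0.0000358 × 8760) = 0.730805
R(B2) = exp(−0.00000407 × 8760) = 0.964975
R(B3) = exp(−0.00000841 × 8760) = 0.928977
R(B4) = exp(−0.0000196 × 8760) = 0.842235
Series (B1 and B2): 0.730805 × 0.964975 = 0.705209
Parallel ([0.705209], B3, and B4): 1 − (1 − 0.705209)(1 − 0.928977)(1 − 0.842235) = 0.9967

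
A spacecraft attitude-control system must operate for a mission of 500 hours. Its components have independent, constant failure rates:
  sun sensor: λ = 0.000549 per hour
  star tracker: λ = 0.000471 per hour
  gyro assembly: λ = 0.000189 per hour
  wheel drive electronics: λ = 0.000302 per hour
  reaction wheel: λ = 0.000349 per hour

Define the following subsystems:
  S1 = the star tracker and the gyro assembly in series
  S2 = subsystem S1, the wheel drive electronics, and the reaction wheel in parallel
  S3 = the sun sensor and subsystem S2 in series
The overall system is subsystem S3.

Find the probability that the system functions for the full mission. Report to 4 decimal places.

R(sun sensor) = exp(−0.000549 × 500) = 0.759952
R(star tracker) = exp(−0.000471 × 500) = 0.790176
R(gyro assembly) = exp(−0.000189 × 500) = 0.909828
R(wheel drive electronics) = exp(−0.000302 × 500) = 0.859848
R(reaction wheel) = exp(−0.000349 × 500) = 0.839877
Series (star tracker and gyro assembly): 0.790176 × 0.909828 = 0.718924
Parallel ([0.718924], wheel drive electronics, and reaction wheel): 1 − (1 − 0.718924)(1 − 0.859848)(1 − 0.839877) = 0.993692
Series (sun sensor and [0.993692]): 0.759952 × 0.993692 = 0.7552

0.7552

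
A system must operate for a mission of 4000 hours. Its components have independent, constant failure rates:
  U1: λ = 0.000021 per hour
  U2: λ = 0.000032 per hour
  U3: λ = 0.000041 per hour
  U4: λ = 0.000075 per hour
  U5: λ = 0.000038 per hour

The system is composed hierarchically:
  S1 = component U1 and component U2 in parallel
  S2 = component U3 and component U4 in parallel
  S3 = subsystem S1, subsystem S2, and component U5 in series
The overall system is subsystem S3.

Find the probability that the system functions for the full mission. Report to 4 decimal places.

0.8173

R(U1) = exp(−0.000021 × 4000) = 0.919431
R(U2) = exp(−0.000032 × 4000) = 0.879853
R(U3) = exp(−0.000041 × 4000) = 0.848742
R(U4) = exp(−0.000075 × 4000) = 0.740818
R(U5) = exp(−0.000038 × 4000) = 0.858988
Parallel (U1 and U2): 1 − (1 − 0.919431)(1 − 0.879853) = 0.990320
Parallel (U3 and U4): 1 − (1 − 0.848742)(1 − 0.740818) = 0.960797
Series ([0.990320], [0.960797], and U5): 0.990320 × 0.960797 × 0.858988 = 0.8173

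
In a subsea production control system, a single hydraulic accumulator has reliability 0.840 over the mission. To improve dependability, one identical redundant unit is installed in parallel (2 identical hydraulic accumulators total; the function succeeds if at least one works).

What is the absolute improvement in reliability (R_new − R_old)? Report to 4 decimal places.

R_before = 0.840
R_after = 1 − (1 − 0.840)^2 = 0.9744
ΔR = 0.9744 − 0.840 = 0.1344

0.1344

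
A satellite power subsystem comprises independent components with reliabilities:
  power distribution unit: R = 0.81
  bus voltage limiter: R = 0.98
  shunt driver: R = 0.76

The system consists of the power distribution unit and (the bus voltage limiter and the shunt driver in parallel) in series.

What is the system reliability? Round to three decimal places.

0.806

Parallel (bus voltage limiter and shunt driver): 1 − (1 − 0.98000)(1 − 0.76000) = 0.99520
Series (power distribution unit and [0.99520]): 0.81000 × 0.99520 = 0.806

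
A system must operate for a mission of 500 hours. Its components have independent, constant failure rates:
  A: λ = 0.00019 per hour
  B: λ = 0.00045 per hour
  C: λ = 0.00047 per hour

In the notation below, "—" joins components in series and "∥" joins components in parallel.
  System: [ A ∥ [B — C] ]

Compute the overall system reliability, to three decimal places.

0.967

R(A) = exp(−0.00019 × 500) = 0.90937
R(B) = exp(−0.00045 × 500) = 0.79852
R(C) = exp(−0.00047 × 500) = 0.79057
Series (B and C): 0.79852 × 0.79057 = 0.63129
Parallel (A and [0.63129]): 1 − (1 − 0.90937)(1 − 0.63129) = 0.967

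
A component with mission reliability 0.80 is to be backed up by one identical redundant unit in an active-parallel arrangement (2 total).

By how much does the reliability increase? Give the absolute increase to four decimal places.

0.1600

R_before = 0.80
R_after = 1 − (1 − 0.80)^2 = 0.9600
ΔR = 0.9600 − 0.80 = 0.1600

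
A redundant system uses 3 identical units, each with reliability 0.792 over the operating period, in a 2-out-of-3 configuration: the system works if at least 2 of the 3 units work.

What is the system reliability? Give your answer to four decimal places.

R = Σ_{i=2}^{3} C(3,i) p^i (1−p)^{3−i} with p = 0.792
C(3,2)·0.792^2·0.208^1 = 0.391413
C(3,3)·0.792^3·0.208^0 = 0.496793
Sum = 0.8882

0.8882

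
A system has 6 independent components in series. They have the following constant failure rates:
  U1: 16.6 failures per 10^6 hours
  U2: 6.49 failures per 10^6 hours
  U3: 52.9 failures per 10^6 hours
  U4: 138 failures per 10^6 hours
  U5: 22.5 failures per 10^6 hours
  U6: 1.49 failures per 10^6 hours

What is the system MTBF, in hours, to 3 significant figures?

4200

Series of exponential components: λ_sys = Σ λ_i
λ_sys = 0.0000166 + 0.00000649 + 0.0000529 + 0.000138 + 0.0000225 + 0.00000149 = 2.3798e-04 /h
MTBF = 1 / λ_sys = 4200 h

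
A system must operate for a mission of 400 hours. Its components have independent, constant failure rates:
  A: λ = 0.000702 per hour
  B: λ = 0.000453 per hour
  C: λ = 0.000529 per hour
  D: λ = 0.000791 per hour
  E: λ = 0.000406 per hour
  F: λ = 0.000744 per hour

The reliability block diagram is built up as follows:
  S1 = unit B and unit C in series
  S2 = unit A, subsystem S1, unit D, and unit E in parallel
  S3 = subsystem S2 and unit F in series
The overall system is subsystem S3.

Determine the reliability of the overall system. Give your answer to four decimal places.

R(A) = exp(−0.000702 × 400) = 0.755179
R(B) = exp(−0.000453 × 400) = 0.834268
R(C) = exp(−0.000529 × 400) = 0.809288
R(D) = exp(−0.000791 × 400) = 0.728768
R(E) = exp(−0.000406 × 400) = 0.850101
R(F) = exp(−0.000744 × 400) = 0.742598
Series (B and C): 0.834268 × 0.809288 = 0.675163
Parallel (A, [0.675163], D, and E): 1 − (1 − 0.755179)(1 − 0.675163)(1 − 0.728768)(1 − 0.850101) = 0.996767
Series ([0.996767] and F): 0.996767 × 0.742598 = 0.7402

0.7402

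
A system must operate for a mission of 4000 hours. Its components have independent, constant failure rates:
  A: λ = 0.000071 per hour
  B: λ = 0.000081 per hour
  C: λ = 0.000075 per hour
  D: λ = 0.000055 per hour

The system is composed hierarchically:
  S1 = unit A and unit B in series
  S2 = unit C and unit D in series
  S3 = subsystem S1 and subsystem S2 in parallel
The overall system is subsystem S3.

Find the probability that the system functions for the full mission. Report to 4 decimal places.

0.8153

R(A) = exp(−0.000071 × 4000) = 0.752767
R(B) = exp(−0.000081 × 4000) = 0.723250
R(C) = exp(−0.000075 × 4000) = 0.740818
R(D) = exp(−0.000055 × 4000) = 0.802519
Series (A and B): 0.752767 × 0.723250 = 0.544439
Series (C and D): 0.740818 × 0.802519 = 0.594521
Parallel ([0.544439] and [0.594521]): 1 − (1 − 0.544439)(1 − 0.594521) = 0.8153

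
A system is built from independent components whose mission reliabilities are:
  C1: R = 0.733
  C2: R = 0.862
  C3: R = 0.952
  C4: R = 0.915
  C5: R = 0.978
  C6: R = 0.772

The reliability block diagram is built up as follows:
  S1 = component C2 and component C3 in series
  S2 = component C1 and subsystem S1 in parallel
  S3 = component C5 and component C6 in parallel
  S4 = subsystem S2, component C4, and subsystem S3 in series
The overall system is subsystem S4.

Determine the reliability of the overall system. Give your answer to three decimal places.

Series (C2 and C3): 0.86200 × 0.95200 = 0.82062
Parallel (C1 and [0.82062]): 1 − (1 − 0.73300)(1 − 0.82062) = 0.95211
Parallel (C5 and C6): 1 − (1 − 0.97800)(1 − 0.77200) = 0.99498
Series ([0.95211], C4, and [0.99498]): 0.95211 × 0.91500 × 0.99498 = 0.867

0.867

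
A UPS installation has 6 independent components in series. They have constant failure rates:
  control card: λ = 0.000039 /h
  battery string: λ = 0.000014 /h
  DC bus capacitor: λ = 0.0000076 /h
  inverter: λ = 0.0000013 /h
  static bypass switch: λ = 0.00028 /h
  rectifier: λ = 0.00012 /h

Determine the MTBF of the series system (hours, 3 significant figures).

Series of exponential components: λ_sys = Σ λ_i
λ_sys = 0.000039 + 0.000014 + 0.0000076 + 0.0000013 + 0.00028 + 0.00012 = 4.6190e-04 /h
MTBF = 1 / λ_sys = 2160 h

2160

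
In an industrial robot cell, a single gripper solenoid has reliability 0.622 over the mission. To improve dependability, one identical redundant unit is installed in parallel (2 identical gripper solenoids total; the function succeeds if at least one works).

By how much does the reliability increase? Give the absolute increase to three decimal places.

R_before = 0.622
R_after = 1 − (1 − 0.622)^2 = 0.857
ΔR = 0.857 − 0.622 = 0.235

0.235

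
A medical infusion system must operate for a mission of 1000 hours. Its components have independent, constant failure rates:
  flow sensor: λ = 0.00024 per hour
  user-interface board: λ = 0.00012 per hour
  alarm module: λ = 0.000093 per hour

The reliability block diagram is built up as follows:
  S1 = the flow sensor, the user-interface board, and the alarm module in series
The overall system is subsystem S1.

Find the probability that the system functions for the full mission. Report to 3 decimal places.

R(flow sensor) = exp(−0.00024 × 1000) = 0.78663
R(user-interface board) = exp(−0.00012 × 1000) = 0.88692
R(alarm module) = exp(−0.000093 × 1000) = 0.91119
Series (flow sensor, user-interface board, and alarm module): 0.78663 × 0.88692 × 0.91119 = 0.636

0.636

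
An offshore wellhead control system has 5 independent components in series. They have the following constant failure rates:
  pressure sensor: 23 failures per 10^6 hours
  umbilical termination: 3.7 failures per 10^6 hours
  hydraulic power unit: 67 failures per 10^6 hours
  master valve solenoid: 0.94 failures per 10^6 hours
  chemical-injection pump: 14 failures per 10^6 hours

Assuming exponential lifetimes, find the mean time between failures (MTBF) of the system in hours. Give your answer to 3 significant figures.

Series of exponential components: λ_sys = Σ λ_i
λ_sys = 0.000023 + 0.0000037 + 0.000067 + 0.00000094 + 0.000014 = 1.0864e-04 /h
MTBF = 1 / λ_sys = 9200 h

9200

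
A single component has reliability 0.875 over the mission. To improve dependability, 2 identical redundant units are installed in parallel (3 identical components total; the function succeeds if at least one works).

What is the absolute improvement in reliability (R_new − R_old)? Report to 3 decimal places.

R_before = 0.875
R_after = 1 − (1 − 0.875)^3 = 0.998
ΔR = 0.998 − 0.875 = 0.123

0.123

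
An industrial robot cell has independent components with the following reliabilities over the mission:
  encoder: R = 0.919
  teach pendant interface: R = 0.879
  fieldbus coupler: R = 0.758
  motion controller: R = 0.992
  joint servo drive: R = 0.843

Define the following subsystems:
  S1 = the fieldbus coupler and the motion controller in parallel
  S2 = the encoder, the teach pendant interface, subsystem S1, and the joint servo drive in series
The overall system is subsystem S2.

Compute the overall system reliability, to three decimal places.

Parallel (fieldbus coupler and motion controller): 1 − (1 − 0.75800)(1 − 0.99200) = 0.99806
Series (encoder, teach pendant interface, [0.99806], and joint servo drive): 0.91900 × 0.87900 × 0.99806 × 0.84300 = 0.680

0.680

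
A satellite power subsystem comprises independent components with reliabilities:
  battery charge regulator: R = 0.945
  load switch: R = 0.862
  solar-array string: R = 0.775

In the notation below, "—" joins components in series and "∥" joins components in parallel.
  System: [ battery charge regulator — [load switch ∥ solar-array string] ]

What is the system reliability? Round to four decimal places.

Parallel (load switch and solar-array string): 1 − (1 − 0.862000)(1 − 0.775000) = 0.968950
Series (battery charge regulator and [0.968950]): 0.945000 × 0.968950 = 0.9157

0.9157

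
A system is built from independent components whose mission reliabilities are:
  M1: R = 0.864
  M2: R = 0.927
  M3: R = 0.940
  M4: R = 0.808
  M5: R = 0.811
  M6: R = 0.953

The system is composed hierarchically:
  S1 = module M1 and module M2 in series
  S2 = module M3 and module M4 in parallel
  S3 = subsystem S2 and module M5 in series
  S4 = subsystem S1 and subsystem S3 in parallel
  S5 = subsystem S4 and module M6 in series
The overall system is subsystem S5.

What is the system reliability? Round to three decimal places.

Series (M1 and M2): 0.86400 × 0.92700 = 0.80093
Parallel (M3 and M4): 1 − (1 − 0.94000)(1 − 0.80800) = 0.98848
Series ([0.98848] and M5): 0.98848 × 0.81100 = 0.80166
Parallel ([0.80093] and [0.80166]): 1 − (1 − 0.80093)(1 − 0.80166) = 0.96052
Series ([0.96052] and M6): 0.96052 × 0.95300 = 0.915

0.915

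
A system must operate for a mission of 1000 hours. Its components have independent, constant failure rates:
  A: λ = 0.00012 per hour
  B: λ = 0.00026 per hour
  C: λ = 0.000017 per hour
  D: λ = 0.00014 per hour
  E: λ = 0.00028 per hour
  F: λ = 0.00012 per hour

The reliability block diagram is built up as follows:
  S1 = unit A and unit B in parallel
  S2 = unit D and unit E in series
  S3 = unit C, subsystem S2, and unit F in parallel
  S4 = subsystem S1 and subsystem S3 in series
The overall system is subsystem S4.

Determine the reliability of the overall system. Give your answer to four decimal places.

R(A) = exp(−0.00012 × 1000) = 0.886920
R(B) = exp(−0.00026 × 1000) = 0.771052
R(C) = exp(−0.000017 × 1000) = 0.983144
R(D) = exp(−0.00014 × 1000) = 0.869358
R(E) = exp(−0.00028 × 1000) = 0.755784
R(F) = exp(−0.00012 × 1000) = 0.886920
Parallel (A and B): 1 − (1 − 0.886920)(1 − 0.771052) = 0.974111
Series (D and E): 0.869358 × 0.755784 = 0.657047
Parallel (C, [0.657047], and F): 1 − (1 − 0.983144)(1 − 0.657047)(1 − 0.886920) = 0.999346
Series ([0.974111] and [0.999346]): 0.974111 × 0.999346 = 0.9735

0.9735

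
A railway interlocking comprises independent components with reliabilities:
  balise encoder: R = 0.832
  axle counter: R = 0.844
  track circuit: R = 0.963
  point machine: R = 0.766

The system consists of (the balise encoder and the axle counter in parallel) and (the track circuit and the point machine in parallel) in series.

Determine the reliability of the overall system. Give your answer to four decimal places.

Parallel (balise encoder and axle counter): 1 − (1 − 0.832000)(1 − 0.844000) = 0.973792
Parallel (track circuit and point machine): 1 − (1 − 0.963000)(1 − 0.766000) = 0.991342
Series ([0.973792] and [0.991342]): 0.973792 × 0.991342 = 0.9654

0.9654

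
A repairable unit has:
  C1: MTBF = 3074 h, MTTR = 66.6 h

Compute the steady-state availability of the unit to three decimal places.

0.979

A(C1) = MTBF/(MTBF+MTTR) = 3074/(3074+66.6) = 0.979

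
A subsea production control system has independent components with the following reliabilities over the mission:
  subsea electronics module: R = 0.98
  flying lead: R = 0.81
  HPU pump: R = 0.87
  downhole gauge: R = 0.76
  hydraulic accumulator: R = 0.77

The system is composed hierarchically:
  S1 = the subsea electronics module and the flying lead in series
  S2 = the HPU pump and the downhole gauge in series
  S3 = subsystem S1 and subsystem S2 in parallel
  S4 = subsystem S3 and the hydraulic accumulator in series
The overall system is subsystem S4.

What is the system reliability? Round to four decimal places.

Series (subsea electronics module and flying lead): 0.980000 × 0.810000 = 0.793800
Series (HPU pump and downhole gauge): 0.870000 × 0.760000 = 0.661200
Parallel ([0.793800] and [0.661200]): 1 − (1 − 0.793800)(1 − 0.661200) = 0.930139
Series ([0.930139] and hydraulic accumulator): 0.930139 × 0.770000 = 0.7162

0.7162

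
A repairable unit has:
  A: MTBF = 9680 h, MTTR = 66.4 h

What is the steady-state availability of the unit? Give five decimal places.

0.99319

A(A) = MTBF/(MTBF+MTTR) = 9680/(9680+66.4) = 0.99319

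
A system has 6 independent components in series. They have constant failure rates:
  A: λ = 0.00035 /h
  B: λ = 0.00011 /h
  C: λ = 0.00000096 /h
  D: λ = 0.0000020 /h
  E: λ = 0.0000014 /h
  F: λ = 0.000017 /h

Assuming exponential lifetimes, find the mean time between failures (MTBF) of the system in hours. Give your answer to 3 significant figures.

2080

Series of exponential components: λ_sys = Σ λ_i
λ_sys = 0.00035 + 0.00011 + 0.00000096 + 0.0000020 + 0.0000014 + 0.000017 = 4.8136e-04 /h
MTBF = 1 / λ_sys = 2080 h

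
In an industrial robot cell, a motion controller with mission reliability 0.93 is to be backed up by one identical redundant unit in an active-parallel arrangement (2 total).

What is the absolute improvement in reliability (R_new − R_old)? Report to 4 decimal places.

0.0651

R_before = 0.93
R_after = 1 − (1 − 0.93)^2 = 0.9951
ΔR = 0.9951 − 0.93 = 0.0651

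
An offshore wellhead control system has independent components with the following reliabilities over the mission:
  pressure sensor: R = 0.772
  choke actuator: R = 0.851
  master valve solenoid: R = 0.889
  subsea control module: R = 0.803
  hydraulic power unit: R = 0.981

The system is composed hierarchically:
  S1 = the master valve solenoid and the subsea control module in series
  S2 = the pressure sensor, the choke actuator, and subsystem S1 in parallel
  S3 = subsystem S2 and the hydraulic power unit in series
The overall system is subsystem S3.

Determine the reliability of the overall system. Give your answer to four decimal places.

0.9715

Series (master valve solenoid and subsea control module): 0.889000 × 0.803000 = 0.713867
Parallel (pressure sensor, choke actuator, and [0.713867]): 1 − (1 − 0.772000)(1 − 0.851000)(1 − 0.713867) = 0.990279
Series ([0.990279] and hydraulic power unit): 0.990279 × 0.981000 = 0.9715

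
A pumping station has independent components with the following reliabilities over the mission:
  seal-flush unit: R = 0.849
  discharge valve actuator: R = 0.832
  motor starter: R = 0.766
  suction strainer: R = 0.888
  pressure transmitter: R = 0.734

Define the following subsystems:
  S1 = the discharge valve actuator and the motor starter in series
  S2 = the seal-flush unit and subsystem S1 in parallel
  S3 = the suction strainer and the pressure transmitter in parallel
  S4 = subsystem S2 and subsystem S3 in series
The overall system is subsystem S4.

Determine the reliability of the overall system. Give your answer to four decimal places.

0.9171

Series (discharge valve actuator and motor starter): 0.832000 × 0.766000 = 0.637312
Parallel (seal-flush unit and [0.637312]): 1 − (1 − 0.849000)(1 − 0.637312) = 0.945234
Parallel (suction strainer and pressure transmitter): 1 − (1 − 0.888000)(1 − 0.734000) = 0.970208
Series ([0.945234] and [0.970208]): 0.945234 × 0.970208 = 0.9171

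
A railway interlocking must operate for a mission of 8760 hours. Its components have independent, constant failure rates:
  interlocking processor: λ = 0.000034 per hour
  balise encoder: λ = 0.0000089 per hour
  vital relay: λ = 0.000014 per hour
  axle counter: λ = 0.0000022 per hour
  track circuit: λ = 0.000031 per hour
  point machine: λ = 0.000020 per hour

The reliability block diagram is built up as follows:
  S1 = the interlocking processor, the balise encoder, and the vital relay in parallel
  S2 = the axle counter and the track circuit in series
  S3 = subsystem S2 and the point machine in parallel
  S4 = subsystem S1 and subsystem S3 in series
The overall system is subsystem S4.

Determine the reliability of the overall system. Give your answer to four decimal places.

0.9573

R(interlocking processor) = exp(−0.000034 × 8760) = 0.742420
R(balise encoder) = exp(−0.0000089 × 8760) = 0.924998
R(vital relay) = exp(−0.000014 × 8760) = 0.884582
R(axle counter) = exp(−0.0000022 × 8760) = 0.980913
R(track circuit) = exp(−0.000031 × 8760) = 0.762190
R(point machine) = exp(−0.000020 × 8760) = 0.839289
Parallel (interlocking processor, balise encoder, and vital relay): 1 − (1 − 0.742420)(1 − 0.924998)(1 − 0.884582) = 0.997770
Series (axle counter and track circuit): 0.980913 × 0.762190 = 0.747642
Parallel ([0.747642] and point machine): 1 − (1 − 0.747642)(1 − 0.839289) = 0.959443
Series ([0.997770] and [0.959443]): 0.997770 × 0.959443 = 0.9573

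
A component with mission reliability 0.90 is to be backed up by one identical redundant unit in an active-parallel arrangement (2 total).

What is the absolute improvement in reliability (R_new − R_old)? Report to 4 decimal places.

0.0900

R_before = 0.90
R_after = 1 − (1 − 0.90)^2 = 0.9900
ΔR = 0.9900 − 0.90 = 0.0900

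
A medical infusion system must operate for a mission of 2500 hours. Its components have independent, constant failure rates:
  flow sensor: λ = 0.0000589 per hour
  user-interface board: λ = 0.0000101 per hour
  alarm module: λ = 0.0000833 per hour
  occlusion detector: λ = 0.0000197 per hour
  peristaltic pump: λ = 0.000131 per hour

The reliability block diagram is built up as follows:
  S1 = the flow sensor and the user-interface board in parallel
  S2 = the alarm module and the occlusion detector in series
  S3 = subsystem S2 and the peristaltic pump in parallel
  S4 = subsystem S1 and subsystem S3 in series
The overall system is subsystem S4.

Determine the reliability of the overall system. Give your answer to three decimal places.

0.933

R(flow sensor) = exp(−0.0000589 × 2500) = 0.86308
R(user-interface board) = exp(−0.0000101 × 2500) = 0.97507
R(alarm module) = exp(−0.0000833 × 2500) = 0.81200
R(occlusion detector) = exp(−0.0000197 × 2500) = 0.95194
R(peristaltic pump) = exp(−0.000131 × 2500) = 0.72072
Parallel (flow sensor and user-interface board): 1 − (1 − 0.86308)(1 − 0.97507) = 0.99659
Series (alarm module and occlusion detector): 0.81200 × 0.95194 = 0.77298
Parallel ([0.77298] and peristaltic pump): 1 − (1 − 0.77298)(1 − 0.72072) = 0.93660
Series ([0.99659] and [0.93660]): 0.99659 × 0.93660 = 0.933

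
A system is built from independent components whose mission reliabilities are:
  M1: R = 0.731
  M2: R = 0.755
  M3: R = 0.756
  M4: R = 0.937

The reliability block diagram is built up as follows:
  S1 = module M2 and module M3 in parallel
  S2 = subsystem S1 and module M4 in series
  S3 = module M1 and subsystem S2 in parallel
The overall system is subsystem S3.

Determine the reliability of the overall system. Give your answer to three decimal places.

Parallel (M2 and M3): 1 − (1 − 0.75500)(1 − 0.75600) = 0.94022
Series ([0.94022] and M4): 0.94022 × 0.93700 = 0.88099
Parallel (M1 and [0.88099]): 1 − (1 − 0.73100)(1 − 0.88099) = 0.968

0.968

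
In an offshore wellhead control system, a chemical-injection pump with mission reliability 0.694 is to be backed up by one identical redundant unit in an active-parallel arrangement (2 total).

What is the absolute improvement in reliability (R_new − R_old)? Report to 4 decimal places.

0.2124

R_before = 0.694
R_after = 1 − (1 − 0.694)^2 = 0.9064
ΔR = 0.9064 − 0.694 = 0.2124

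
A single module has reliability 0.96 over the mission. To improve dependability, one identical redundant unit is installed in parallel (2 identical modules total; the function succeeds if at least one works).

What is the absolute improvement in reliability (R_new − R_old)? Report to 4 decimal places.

R_before = 0.96
R_after = 1 − (1 − 0.96)^2 = 0.9984
ΔR = 0.9984 − 0.96 = 0.0384

0.0384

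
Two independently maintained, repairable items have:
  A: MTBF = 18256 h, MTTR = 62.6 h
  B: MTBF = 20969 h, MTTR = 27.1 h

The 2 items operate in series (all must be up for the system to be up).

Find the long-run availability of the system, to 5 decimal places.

0.99530

A(A) = MTBF/(MTBF+MTTR) = 18256/(18256+62.6) = 0.996583
A(B) = MTBF/(MTBF+MTTR) = 20969/(20969+27.1) = 0.998709
Series availability: 0.996583 × 0.998709 = 0.99530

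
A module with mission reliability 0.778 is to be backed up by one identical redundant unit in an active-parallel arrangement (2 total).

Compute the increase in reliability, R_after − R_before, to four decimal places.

0.1727

R_before = 0.778
R_after = 1 − (1 − 0.778)^2 = 0.9507
ΔR = 0.9507 − 0.778 = 0.1727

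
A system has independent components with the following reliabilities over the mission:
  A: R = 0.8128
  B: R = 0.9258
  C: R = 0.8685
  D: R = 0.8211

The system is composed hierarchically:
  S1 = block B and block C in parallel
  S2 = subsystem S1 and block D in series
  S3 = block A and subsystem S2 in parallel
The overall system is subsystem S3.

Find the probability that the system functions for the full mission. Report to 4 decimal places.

0.9650

Parallel (B and C): 1 − (1 − 0.925800)(1 − 0.868500) = 0.990243
Series ([0.990243] and D): 0.990243 × 0.821100 = 0.813089
Parallel (A and [0.813089]): 1 − (1 − 0.812800)(1 − 0.813089) = 0.9650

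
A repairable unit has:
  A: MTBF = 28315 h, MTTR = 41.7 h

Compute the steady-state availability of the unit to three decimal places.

0.999

A(A) = MTBF/(MTBF+MTTR) = 28315/(28315+41.7) = 0.999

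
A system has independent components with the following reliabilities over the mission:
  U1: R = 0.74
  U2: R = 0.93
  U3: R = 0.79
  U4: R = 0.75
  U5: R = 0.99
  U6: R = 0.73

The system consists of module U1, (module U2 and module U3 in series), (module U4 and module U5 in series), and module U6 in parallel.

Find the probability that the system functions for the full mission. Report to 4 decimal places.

Series (U2 and U3): 0.930000 × 0.790000 = 0.734700
Series (U4 and U5): 0.750000 × 0.990000 = 0.742500
Parallel (U1, [0.734700], [0.742500], and U6): 1 − (1 − 0.740000)(1 − 0.734700)(1 − 0.742500)(1 − 0.730000) = 0.9952

0.9952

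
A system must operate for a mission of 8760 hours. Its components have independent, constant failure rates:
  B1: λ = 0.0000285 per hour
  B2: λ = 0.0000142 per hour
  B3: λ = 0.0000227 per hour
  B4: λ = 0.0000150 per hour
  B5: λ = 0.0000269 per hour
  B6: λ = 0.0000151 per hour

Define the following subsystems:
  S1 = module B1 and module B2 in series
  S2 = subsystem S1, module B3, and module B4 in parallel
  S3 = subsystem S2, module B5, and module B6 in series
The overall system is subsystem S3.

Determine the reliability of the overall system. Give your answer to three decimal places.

0.687

R(B1) = exp(−0.0000285 × 8760) = 0.77907
R(B2) = exp(−0.0000142 × 8760) = 0.88303
R(B3) = exp(−0.0000227 × 8760) = 0.81967
R(B4) = exp(−0.0000150 × 8760) = 0.87687
R(B5) = exp(−0.0000269 × 8760) = 0.79006
R(B6) = exp(−0.0000151 × 8760) = 0.87610
Series (B1 and B2): 0.77907 × 0.88303 = 0.68794
Parallel ([0.68794], B3, and B4): 1 − (1 − 0.68794)(1 − 0.81967)(1 − 0.87687) = 0.99307
Series ([0.99307], B5, and B6): 0.99307 × 0.79006 × 0.87610 = 0.687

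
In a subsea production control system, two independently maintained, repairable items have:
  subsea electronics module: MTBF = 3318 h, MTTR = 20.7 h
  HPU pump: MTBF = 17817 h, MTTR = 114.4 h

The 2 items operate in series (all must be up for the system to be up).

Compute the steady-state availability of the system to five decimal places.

A(subsea electronics module) = MTBF/(MTBF+MTTR) = 3318/(3318+20.7) = 0.993800
A(HPU pump) = MTBF/(MTBF+MTTR) = 17817/(17817+114.4) = 0.993620
Series availability: 0.993800 × 0.993620 = 0.98746

0.98746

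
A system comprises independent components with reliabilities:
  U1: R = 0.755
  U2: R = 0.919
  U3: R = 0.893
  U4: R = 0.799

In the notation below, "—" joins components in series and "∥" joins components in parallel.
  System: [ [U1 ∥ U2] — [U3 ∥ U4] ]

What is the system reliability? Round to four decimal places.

Parallel (U1 and U2): 1 − (1 − 0.755000)(1 − 0.919000) = 0.980155
Parallel (U3 and U4): 1 − (1 − 0.893000)(1 − 0.799000) = 0.978493
Series ([0.980155] and [0.978493]): 0.980155 × 0.978493 = 0.9591

0.9591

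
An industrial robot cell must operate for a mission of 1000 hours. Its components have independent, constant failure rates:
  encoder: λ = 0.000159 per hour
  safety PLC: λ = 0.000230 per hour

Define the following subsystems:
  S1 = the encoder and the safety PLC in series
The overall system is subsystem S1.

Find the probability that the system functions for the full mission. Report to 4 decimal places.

0.6777

R(encoder) = exp(−0.000159 × 1000) = 0.852996
R(safety PLC) = exp(−0.000230 × 1000) = 0.794534
Series (encoder and safety PLC): 0.852996 × 0.794534 = 0.6777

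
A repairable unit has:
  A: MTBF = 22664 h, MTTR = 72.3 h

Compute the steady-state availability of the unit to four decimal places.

0.9968

A(A) = MTBF/(MTBF+MTTR) = 22664/(22664+72.3) = 0.9968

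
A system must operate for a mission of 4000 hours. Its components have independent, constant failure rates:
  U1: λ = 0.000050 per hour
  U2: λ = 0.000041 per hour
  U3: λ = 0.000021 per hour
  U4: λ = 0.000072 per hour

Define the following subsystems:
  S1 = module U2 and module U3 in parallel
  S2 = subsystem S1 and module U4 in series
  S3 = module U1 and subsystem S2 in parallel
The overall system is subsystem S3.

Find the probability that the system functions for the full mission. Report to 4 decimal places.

0.9530

R(U1) = exp(−0.000050 × 4000) = 0.818731
R(U2) = exp(−0.000041 × 4000) = 0.848742
R(U3) = exp(−0.000021 × 4000) = 0.919431
R(U4) = exp(−0.000072 × 4000) = 0.749762
Parallel (U2 and U3): 1 − (1 − 0.848742)(1 − 0.919431) = 0.987813
Series ([0.987813] and U4): 0.987813 × 0.749762 = 0.740625
Parallel (U1 and [0.740625]): 1 − (1 − 0.818731)(1 − 0.740625) = 0.9530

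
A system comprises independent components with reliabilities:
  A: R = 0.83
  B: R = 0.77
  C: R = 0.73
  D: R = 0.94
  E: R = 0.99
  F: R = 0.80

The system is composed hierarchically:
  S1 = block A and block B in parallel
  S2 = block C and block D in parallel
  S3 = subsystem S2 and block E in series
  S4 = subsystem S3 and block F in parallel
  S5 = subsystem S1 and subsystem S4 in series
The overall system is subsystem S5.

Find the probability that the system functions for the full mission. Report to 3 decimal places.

0.956

Parallel (A and B): 1 − (1 − 0.83000)(1 − 0.77000) = 0.96090
Parallel (C and D): 1 − (1 − 0.73000)(1 − 0.94000) = 0.98380
Series ([0.98380] and E): 0.98380 × 0.99000 = 0.97396
Parallel ([0.97396] and F): 1 − (1 − 0.97396)(1 − 0.80000) = 0.99479
Series ([0.96090] and [0.99479]): 0.96090 × 0.99479 = 0.956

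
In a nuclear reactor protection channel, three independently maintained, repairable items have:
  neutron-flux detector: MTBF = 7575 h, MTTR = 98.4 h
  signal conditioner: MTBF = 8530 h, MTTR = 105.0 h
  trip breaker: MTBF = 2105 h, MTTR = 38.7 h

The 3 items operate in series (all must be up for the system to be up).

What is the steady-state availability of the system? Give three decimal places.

A(neutron-flux detector) = MTBF/(MTBF+MTTR) = 7575/(7575+98.4) = 0.987176
A(signal conditioner) = MTBF/(MTBF+MTTR) = 8530/(8530+105.0) = 0.987840
A(trip breaker) = MTBF/(MTBF+MTTR) = 2105/(2105+38.7) = 0.981947
Series availability: 0.987176 × 0.987840 × 0.981947 = 0.958

0.958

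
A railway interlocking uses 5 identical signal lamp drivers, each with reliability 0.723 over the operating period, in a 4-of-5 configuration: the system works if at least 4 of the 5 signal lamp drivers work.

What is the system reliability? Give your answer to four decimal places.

R = Σ_{i=4}^{5} C(5,i) p^i (1−p)^{5−i} with p = 0.723
C(5,4)·0.723^4·0.277^1 = 0.378445
C(5,5)·0.723^5·0.277^0 = 0.197557
Sum = 0.5760

0.5760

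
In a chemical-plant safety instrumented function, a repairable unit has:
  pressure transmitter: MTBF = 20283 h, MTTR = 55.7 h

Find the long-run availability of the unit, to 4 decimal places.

0.9973

A(pressure transmitter) = MTBF/(MTBF+MTTR) = 20283/(20283+55.7) = 0.9973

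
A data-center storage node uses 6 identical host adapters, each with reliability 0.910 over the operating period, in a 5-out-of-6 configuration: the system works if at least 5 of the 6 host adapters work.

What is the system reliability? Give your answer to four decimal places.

R = Σ_{i=5}^{6} C(6,i) p^i (1−p)^{6−i} with p = 0.910
C(6,5)·0.910^5·0.090^1 = 0.336977
C(6,6)·0.910^6·0.090^0 = 0.567869
Sum = 0.9048

0.9048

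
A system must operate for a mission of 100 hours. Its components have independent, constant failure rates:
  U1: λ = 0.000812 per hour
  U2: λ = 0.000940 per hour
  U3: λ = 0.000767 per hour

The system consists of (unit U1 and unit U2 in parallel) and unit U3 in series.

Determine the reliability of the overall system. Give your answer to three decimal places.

R(U1) = exp(−0.000812 × 100) = 0.92201
R(U2) = exp(−0.000940 × 100) = 0.91028
R(U3) = exp(−0.000767 × 100) = 0.92617
Parallel (U1 and U2): 1 − (1 − 0.92201)(1 − 0.91028) = 0.99300
Series ([0.99300] and U3): 0.99300 × 0.92617 = 0.920

0.920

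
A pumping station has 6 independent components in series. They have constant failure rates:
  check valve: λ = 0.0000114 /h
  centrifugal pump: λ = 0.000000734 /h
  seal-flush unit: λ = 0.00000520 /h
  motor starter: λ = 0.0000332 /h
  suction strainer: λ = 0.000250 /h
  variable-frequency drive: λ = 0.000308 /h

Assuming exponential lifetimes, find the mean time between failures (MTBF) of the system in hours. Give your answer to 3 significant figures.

1640

Series of exponential components: λ_sys = Σ λ_i
λ_sys = 0.0000114 + 0.000000734 + 0.00000520 + 0.0000332 + 0.000250 + 0.000308 = 6.0853e-04 /h
MTBF = 1 / λ_sys = 1640 h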